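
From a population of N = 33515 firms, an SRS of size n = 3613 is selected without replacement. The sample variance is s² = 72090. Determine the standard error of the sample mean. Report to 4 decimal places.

4.2192

Under SRS without replacement, Var(ȳ) = (1 − f)·s²/n with f = n/N = 3613/33515 = 0.10780248.
Var(ȳ) = (1 − 0.10780248)·72090/3613 = 0.89219752·19.952948 = 17.801971.
SE(ȳ) = √(17.801971) = 4.2192.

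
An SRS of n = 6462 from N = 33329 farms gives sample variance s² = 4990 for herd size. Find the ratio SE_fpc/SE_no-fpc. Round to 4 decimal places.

f = n/N = 6462/33329 = 0.19388521.
SE_no-fpc = √(s²/n) = 0.87875295; SE_fpc = √((1−f)s²/n) = 0.78897863.
Ratio = √(1−f) = 0.89783896.

0.8978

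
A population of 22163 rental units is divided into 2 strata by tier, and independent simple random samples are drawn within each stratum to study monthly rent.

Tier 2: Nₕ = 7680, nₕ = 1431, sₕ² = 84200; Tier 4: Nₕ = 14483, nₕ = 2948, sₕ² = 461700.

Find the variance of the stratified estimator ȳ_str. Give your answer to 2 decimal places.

59.02

Var(ȳ_str) = Σₕ Wₕ²(1 − fₕ)sₕ²/nₕ with Wₕ = Nₕ/N, N = 22163.
Tier 2: Wₕ = 0.34652349; term = 0.34652349²·(1 − 0.18632813)·84200/1431 = 5.7489312.
Tier 4: Wₕ = 0.65347651; term = 0.65347651²·(1 − 0.20354899)·461700/2948 = 53.266165.
Sum = 59.015096.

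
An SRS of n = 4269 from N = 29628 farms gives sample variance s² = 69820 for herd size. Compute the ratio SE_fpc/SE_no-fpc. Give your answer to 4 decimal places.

0.9252

f = n/N = 4269/29628 = 0.14408667.
SE_no-fpc = √(s²/n) = 4.0441462; SE_fpc = √((1−f)s²/n) = 3.7414654.
Ratio = √(1−f) = 0.92515584.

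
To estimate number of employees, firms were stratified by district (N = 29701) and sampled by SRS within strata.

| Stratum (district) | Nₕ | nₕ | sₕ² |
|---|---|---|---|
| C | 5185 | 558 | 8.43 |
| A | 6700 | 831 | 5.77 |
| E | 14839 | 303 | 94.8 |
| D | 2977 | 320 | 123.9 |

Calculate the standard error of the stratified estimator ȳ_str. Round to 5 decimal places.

0.28407

Var(ȳ_str) = Σₕ Wₕ²(1 − fₕ)sₕ²/nₕ with Wₕ = Nₕ/N, N = 29701.
C: Wₕ = 0.17457325; term = 0.17457325²·(1 − 0.10761813)·8.43/558 = 4.1086533 × 10^-4.
A: Wₕ = 0.22558163; term = 0.22558163²·(1 − 0.12402985)·5.77/831 = 3.0950777 × 10^-4.
E: Wₕ = 0.49961281; term = 0.49961281²·(1 − 0.02041917)·94.8/303 = 0.076502057.
D: Wₕ = 0.10023232; term = 0.10023232²·(1 − 0.10749076)·123.9/320 = 0.003471759.
Sum = 0.080694189.
SE = √(0.080694189) = 0.28407.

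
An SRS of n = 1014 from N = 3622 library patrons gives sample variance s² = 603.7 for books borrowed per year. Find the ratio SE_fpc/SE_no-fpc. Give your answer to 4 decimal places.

0.8486

f = n/N = 1014/3622 = 0.27995583.
SE_no-fpc = √(s²/n) = 0.77159892; SE_fpc = √((1−f)s²/n) = 0.65474348.
Ratio = √(1−f) = 0.84855417.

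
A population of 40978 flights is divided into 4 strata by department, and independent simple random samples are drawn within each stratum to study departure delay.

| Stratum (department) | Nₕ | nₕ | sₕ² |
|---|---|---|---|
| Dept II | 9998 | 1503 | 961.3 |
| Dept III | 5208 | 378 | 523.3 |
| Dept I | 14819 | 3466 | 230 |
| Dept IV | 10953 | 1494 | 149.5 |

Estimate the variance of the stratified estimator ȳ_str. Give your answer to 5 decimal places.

0.06591

Var(ȳ_str) = Σₕ Wₕ²(1 − fₕ)sₕ²/nₕ with Wₕ = Nₕ/N, N = 40978.
Dept II: Wₕ = 0.24398458; term = 0.24398458²·(1 − 0.15033007)·961.3/1503 = 0.03235005.
Dept III: Wₕ = 0.12709259; term = 0.12709259²·(1 − 0.07258065)·523.3/378 = 0.020738413.
Dept I: Wₕ = 0.36163307; term = 0.36163307²·(1 − 0.23388893)·230/3466 = 0.0066485555.
Dept IV: Wₕ = 0.26728977; term = 0.26728977²·(1 − 0.13640099)·149.5/1494 = 0.0061740109.
Sum = 0.065911029.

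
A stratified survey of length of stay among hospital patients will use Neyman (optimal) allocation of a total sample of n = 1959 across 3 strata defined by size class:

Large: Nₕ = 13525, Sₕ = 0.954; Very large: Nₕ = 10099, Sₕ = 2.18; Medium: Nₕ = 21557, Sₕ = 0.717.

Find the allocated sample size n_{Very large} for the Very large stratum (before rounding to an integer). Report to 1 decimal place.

856.2

Neyman allocation: nₕ = n·NₕSₕ / Σⱼ NⱼSⱼ.
Σ NⱼSⱼ = 13525·0.954 + 10099·2.18 + 21557·0.717 = 50375.039.
n_{Very large} = 1959·10099·2.18 / 50375.039 = 856.2.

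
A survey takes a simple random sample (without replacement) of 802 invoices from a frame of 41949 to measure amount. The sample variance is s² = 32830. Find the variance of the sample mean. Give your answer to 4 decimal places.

Under SRS without replacement, Var(ȳ) = (1 − f)·s²/n with f = n/N = 802/41949 = 0.01911845.
Var(ȳ) = (1 − 0.01911845)·32830/802 = 0.98088155·40.935162 = 40.152545.

40.1525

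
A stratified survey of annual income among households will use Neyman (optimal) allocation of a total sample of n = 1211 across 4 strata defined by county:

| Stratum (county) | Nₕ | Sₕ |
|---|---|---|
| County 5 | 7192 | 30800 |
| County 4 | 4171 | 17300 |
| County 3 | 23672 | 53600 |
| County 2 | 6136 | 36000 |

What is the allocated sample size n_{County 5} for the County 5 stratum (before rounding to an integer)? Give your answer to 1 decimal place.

150.4

Neyman allocation: nₕ = n·NₕSₕ / Σⱼ NⱼSⱼ.
Σ NⱼSⱼ = 7192·30800 + 4171·17300 + 23672·53600 + 6136·36000 = 1.7833871 × 10^9.
n_{County 5} = 1211·7192·30800 / (1.7833871 × 10^9) = 150.4.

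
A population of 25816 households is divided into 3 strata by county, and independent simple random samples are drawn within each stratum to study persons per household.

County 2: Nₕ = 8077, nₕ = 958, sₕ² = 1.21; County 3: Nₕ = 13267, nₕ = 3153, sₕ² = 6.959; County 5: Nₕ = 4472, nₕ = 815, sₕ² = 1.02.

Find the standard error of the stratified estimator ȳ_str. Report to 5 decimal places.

0.02417

Var(ȳ_str) = Σₕ Wₕ²(1 − fₕ)sₕ²/nₕ with Wₕ = Nₕ/N, N = 25816.
County 2: Wₕ = 0.31286799; term = 0.31286799²·(1 − 0.11860839)·1.21/958 = 1.0897102 × 10^-4.
County 3: Wₕ = 0.51390610; term = 0.51390610²·(1 − 0.23765735)·6.959/3153 = 4.4436581 × 10^-4.
County 5: Wₕ = 0.17322591; term = 0.17322591²·(1 − 0.18224508)·1.02/815 = 3.071082 × 10^-5.
Sum = 5.8404765 × 10^-4.
SE = √(5.8404765 × 10^-4) = 0.02417.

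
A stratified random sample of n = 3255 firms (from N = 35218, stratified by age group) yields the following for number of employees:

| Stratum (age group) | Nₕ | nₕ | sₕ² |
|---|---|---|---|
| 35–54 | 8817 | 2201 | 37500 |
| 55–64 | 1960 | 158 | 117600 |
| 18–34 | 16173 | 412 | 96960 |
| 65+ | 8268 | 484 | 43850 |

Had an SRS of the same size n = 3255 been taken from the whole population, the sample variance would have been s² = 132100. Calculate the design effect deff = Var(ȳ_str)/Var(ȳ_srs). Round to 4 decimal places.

1.5201

Var(ȳ_str) = Σ Wₕ²(1−fₕ)sₕ²/nₕ with Wₕ = Nₕ/35218:
  35–54: (8817/35218)²·(1−2201/8817)·37500/2201 = 0.80130561
  55–64: (1960/35218)²·(1−158/1960)·117600/158 = 2.1194917
  18–34: (16173/35218)²·(1−412/16173)·96960/412 = 48.366022
  65+: (8268/35218)²·(1−484/8268)·43850/484 = 4.7010855
  → Var(ȳ_str) = 55.987905.
Var(ȳ_srs) = (1 − 3255/35218)·132100/3255 = 36.832795.
deff = 55.987905 / 36.832795 = 1.5201.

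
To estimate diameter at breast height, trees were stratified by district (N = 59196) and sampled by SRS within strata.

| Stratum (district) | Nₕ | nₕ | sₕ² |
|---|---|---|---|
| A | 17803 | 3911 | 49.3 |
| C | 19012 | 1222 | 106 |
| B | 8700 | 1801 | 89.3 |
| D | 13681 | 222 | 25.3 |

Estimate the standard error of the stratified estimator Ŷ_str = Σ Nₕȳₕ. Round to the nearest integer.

Var(Ŷ_str) = Σₕ Nₕ²(1 − fₕ)sₕ²/nₕ.
A: 17803²·(1 − 3911/17803)·49.3/3911 = 3.1175761 × 10^6.
C: 19012²·(1 − 1222/19012)·106/1222 = 2.9338534 × 10^7.
B: 8700²·(1 − 1801/8700)·89.3/1801 = 2.97607 × 10^6.
D: 13681²·(1 − 222/13681)·25.3/222 = 2.0984479 × 10^7.
Sum = 5.6416659 × 10^7.
SE = √(5.6416659 × 10^7) = 7511.

7511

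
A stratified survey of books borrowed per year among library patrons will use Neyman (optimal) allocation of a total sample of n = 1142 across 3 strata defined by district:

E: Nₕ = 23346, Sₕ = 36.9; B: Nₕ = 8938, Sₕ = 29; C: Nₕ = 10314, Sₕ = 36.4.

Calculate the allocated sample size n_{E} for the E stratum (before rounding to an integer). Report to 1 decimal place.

657.6

Neyman allocation: nₕ = n·NₕSₕ / Σⱼ NⱼSⱼ.
Σ NⱼSⱼ = 23346·36.9 + 8938·29 + 10314·36.4 = 1.496099 × 10^6.
n_{E} = 1142·23346·36.9 / (1.496099 × 10^6) = 657.6.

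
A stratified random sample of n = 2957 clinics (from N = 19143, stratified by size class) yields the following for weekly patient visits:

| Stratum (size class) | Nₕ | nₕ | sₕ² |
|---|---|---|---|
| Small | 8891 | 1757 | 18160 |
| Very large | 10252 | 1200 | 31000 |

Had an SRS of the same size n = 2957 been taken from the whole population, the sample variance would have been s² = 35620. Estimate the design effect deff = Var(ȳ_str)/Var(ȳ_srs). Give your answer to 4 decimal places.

0.8180

Var(ȳ_str) = Σ Wₕ²(1−fₕ)sₕ²/nₕ with Wₕ = Nₕ/19143:
  Small: (8891/19143)²·(1−1757/8891)·18160/1757 = 1.7889895
  Very large: (10252/19143)²·(1−1200/10252)·31000/1200 = 6.542046
  → Var(ȳ_str) = 8.3310355.
Var(ȳ_srs) = (1 − 2957/19143)·35620/2957 = 10.18526.
deff = 8.3310355 / 10.18526 = 0.8180.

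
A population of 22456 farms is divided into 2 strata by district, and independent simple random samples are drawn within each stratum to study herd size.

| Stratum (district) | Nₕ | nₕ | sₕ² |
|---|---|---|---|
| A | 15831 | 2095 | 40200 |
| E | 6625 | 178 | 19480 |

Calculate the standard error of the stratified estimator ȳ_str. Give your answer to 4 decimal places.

4.1885

Var(ȳ_str) = Σₕ Wₕ²(1 − fₕ)sₕ²/nₕ with Wₕ = Nₕ/N, N = 22456.
A: Wₕ = 0.70497862; term = 0.70497862²·(1 − 0.13233529)·40200/2095 = 8.2745781.
E: Wₕ = 0.29502138; term = 0.29502138²·(1 − 0.02686792)·19480/178 = 9.2693163.
Sum = 17.543894.
SE = √(17.543894) = 4.1885.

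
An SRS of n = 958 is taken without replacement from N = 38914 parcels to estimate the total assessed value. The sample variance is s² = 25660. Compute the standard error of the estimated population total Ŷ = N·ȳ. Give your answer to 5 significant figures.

198900

Var(Ŷ) = N²·Var(ȳ) = N²·(1 − n/N)·s²/n.
f = 958/38914 = 0.02461839; Var(ȳ) = 0.97538161·25660/958 = 26.125566.
Var(Ŷ) = 38914² · 26.125566 = 3.9561929 × 10^10.
SE(Ŷ) = √(3.9561929 × 10^10) = 198900.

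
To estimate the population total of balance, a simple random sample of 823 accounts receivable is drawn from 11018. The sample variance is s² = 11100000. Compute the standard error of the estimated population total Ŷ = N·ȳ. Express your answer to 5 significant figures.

1.2309 × 10^6

Var(Ŷ) = N²·Var(ȳ) = N²·(1 − n/N)·s²/n.
f = 823/11018 = 0.07469595; Var(ȳ) = 0.92530405·11100000/823 = 12479.799.
Var(Ŷ) = 11018² · 12479.799 = 1.5150017 × 10^12.
SE(Ŷ) = √(1.5150017 × 10^12) = 1.2309 × 10^6.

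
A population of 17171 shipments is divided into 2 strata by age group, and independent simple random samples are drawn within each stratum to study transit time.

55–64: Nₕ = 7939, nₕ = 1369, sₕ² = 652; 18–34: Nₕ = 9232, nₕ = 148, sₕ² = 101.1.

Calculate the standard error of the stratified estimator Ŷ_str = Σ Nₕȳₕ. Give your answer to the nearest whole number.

Var(Ŷ_str) = Σₕ Nₕ²(1 − fₕ)sₕ²/nₕ.
55–64: 7939²·(1 − 1369/7939)·652/1369 = 2.4841357 × 10^7.
18–34: 9232²·(1 − 148/9232)·101.1/148 = 5.7287829 × 10^7.
Sum = 8.2129186 × 10^7.
SE = √(8.2129186 × 10^7) = 9063.

9063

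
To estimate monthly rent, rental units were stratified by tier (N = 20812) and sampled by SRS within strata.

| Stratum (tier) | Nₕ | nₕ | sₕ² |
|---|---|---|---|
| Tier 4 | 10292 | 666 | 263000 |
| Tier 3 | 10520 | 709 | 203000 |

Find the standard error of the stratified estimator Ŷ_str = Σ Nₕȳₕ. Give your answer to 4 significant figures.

Var(Ŷ_str) = Σₕ Nₕ²(1 − fₕ)sₕ²/nₕ.
Tier 4: 10292²·(1 − 666/10292)·263000/666 = 3.912255 × 10^10.
Tier 3: 10520²·(1 − 709/10520)·203000/709 = 2.9551452 × 10^10.
Sum = 6.8674002 × 10^10.
SE = √(6.8674002 × 10^10) = 262100.

262100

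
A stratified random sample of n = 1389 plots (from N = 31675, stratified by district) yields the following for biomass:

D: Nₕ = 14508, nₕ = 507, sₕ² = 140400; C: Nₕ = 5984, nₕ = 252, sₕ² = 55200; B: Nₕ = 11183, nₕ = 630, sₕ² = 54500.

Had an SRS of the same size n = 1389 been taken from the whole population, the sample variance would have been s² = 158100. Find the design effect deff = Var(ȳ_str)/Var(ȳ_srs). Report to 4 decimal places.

Var(ȳ_str) = Σ Wₕ²(1−fₕ)sₕ²/nₕ with Wₕ = Nₕ/31675:
  D: (14508/31675)²·(1−507/14508)·140400/507 = 56.065087
  C: (5984/31675)²·(1−252/5984)·55200/252 = 7.4886418
  B: (11183/31675)²·(1−630/11183)·54500/630 = 10.175528
  → Var(ȳ_str) = 73.729257.
Var(ȳ_srs) = (1 − 1389/31675)·158100/1389 = 108.83158.
deff = 73.729257 / 108.83158 = 0.6775.

0.6775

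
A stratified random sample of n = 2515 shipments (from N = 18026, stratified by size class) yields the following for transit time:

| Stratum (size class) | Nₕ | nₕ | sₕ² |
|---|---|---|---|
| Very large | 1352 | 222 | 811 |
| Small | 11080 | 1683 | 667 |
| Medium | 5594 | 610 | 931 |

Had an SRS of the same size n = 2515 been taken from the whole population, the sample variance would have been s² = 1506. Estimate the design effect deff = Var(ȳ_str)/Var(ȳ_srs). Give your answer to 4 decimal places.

0.5339

Var(ȳ_str) = Σ Wₕ²(1−fₕ)sₕ²/nₕ with Wₕ = Nₕ/18026:
  Very large: (1352/18026)²·(1−222/1352)·811/222 = 0.017176089
  Small: (11080/18026)²·(1−1683/11080)·667/1683 = 0.12699072
  Medium: (5594/18026)²·(1−610/5594)·931/610 = 0.13095486
  → Var(ȳ_str) = 0.27512167.
Var(ȳ_srs) = (1 − 2515/18026)·1506/2515 = 0.51526117.
deff = 0.27512167 / 0.51526117 = 0.5339.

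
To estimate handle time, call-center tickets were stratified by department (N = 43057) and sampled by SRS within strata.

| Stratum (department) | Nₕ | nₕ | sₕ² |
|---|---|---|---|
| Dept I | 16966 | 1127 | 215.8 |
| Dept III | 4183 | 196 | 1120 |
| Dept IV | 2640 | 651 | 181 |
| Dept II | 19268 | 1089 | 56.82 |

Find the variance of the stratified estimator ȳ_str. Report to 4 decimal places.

0.0898

Var(ȳ_str) = Σₕ Wₕ²(1 − fₕ)sₕ²/nₕ with Wₕ = Nₕ/N, N = 43057.
Dept I: Wₕ = 0.39403581; term = 0.39403581²·(1 − 0.06642697)·215.8/1127 = 0.027755382.
Dept III: Wₕ = 0.09715029; term = 0.09715029²·(1 − 0.04685632)·1120/196 = 0.051405373.
Dept IV: Wₕ = 0.06131407; term = 0.06131407²·(1 − 0.24659091)·181/651 = 7.8749674 × 10^-4.
Dept II: Wₕ = 0.44749983; term = 0.44749983²·(1 − 0.05651858)·56.82/1089 = 0.0098580824.
Sum = 0.089806334.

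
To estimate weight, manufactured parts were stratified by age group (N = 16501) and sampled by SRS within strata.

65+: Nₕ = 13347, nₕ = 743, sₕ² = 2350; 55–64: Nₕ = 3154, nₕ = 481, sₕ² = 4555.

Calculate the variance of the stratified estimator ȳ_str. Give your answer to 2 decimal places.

Var(ȳ_str) = Σₕ Wₕ²(1 − fₕ)sₕ²/nₕ with Wₕ = Nₕ/N, N = 16501.
65+: Wₕ = 0.80886007; term = 0.80886007²·(1 − 0.05566794)·2350/743 = 1.9541171.
55–64: Wₕ = 0.19113993; term = 0.19113993²·(1 − 0.15250476)·4555/481 = 0.29321314.
Sum = 2.2473302.

2.25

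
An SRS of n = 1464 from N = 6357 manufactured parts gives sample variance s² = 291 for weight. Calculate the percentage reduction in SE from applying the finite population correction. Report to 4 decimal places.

f = n/N = 1464/6357 = 0.23029731.
SE_no-fpc = √(s²/n) = 0.44583684; SE_fpc = √((1−f)s²/n) = 0.39114471.
Ratio = √(1−f) = 0.87732701. Reduction = 100·(1 − 0.87732701) = 12.2673%.

12.2673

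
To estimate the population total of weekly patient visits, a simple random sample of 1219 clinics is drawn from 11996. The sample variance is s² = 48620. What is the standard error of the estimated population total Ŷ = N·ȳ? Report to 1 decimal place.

71808.0

Var(Ŷ) = N²·Var(ȳ) = N²·(1 − n/N)·s²/n.
f = 1219/11996 = 0.10161721; Var(ȳ) = 0.89838279·48620/1219 = 35.832134.
Var(Ŷ) = 11996² · 35.832134 = 5.156388 × 10^9.
SE(Ŷ) = √(5.156388 × 10^9) = 71808.0.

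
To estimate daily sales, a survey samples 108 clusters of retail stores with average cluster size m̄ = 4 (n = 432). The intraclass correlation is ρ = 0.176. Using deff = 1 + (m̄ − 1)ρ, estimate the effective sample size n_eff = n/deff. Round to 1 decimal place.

deff = 1 + (4 − 1)·0.176 = 1 + 0.528 = 1.528.
n_eff = 432 / 1.528 = 282.7.

282.7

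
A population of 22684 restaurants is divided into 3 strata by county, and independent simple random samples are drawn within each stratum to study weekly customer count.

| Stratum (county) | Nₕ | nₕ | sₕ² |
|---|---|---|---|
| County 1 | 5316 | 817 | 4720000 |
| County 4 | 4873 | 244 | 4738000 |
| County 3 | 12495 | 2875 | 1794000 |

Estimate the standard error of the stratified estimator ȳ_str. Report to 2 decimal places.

35.57

Var(ȳ_str) = Σₕ Wₕ²(1 − fₕ)sₕ²/nₕ with Wₕ = Nₕ/N, N = 22684.
County 1: Wₕ = 0.23435020; term = 0.23435020²·(1 − 0.15368698)·4720000/817 = 268.52309.
County 4: Wₕ = 0.21482102; term = 0.21482102²·(1 − 0.05007182)·4738000/244 = 851.23514.
County 3: Wₕ = 0.55082878; term = 0.55082878²·(1 − 0.23009204)·1794000/2875 = 145.76614.
Sum = 1265.5244.
SE = √(1265.5244) = 35.57.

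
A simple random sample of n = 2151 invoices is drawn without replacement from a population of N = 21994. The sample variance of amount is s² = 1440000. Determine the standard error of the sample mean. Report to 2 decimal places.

Under SRS without replacement, Var(ȳ) = (1 − f)·s²/n with f = n/N = 2151/21994 = 0.09779940.
Var(ȳ) = (1 − 0.09779940)·1440000/2151 = 0.90220060·669.45607 = 603.98367.
SE(ȳ) = √(603.98367) = 24.58.

24.58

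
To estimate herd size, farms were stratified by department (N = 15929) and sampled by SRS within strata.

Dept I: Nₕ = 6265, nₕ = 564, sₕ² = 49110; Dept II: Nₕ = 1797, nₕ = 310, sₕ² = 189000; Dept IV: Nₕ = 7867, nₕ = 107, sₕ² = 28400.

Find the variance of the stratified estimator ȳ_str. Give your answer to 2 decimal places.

Var(ȳ_str) = Σₕ Wₕ²(1 − fₕ)sₕ²/nₕ with Wₕ = Nₕ/N, N = 15929.
Dept I: Wₕ = 0.39330780; term = 0.39330780²·(1 − 0.09002394)·49110/564 = 12.257049.
Dept II: Wₕ = 0.11281311; term = 0.11281311²·(1 − 0.17250974)·189000/310 = 6.4206963.
Dept IV: Wₕ = 0.49387909; term = 0.49387909²·(1 − 0.01360112)·28400/107 = 63.859926.
Sum = 82.537671.

82.54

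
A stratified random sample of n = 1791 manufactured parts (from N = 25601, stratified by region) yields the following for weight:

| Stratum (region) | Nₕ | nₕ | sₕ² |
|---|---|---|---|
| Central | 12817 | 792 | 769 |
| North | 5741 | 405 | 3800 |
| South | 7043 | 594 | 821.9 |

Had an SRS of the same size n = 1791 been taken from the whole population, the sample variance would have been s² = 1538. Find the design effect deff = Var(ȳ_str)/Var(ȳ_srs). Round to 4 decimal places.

Var(ȳ_str) = Σ Wₕ²(1−fₕ)sₕ²/nₕ with Wₕ = Nₕ/25601:
  Central: (12817/25601)²·(1−792/12817)·769/792 = 0.22832779
  North: (5741/25601)²·(1−405/5741)·3800/405 = 0.43854896
  South: (7043/25601)²·(1−594/7043)·821.9/594 = 0.095888989
  → Var(ȳ_str) = 0.76276574.
Var(ȳ_srs) = (1 − 1791/25601)·1538/1791 = 0.79866236.
deff = 0.76276574 / 0.79866236 = 0.9551.

0.9551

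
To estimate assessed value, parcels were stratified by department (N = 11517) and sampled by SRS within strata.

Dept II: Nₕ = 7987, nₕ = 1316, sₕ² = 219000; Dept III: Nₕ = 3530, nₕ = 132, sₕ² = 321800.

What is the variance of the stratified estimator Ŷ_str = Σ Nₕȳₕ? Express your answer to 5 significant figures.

Var(Ŷ_str) = Σₕ Nₕ²(1 − fₕ)sₕ²/nₕ.
Dept II: 7987²·(1 − 1316/7987)·219000/1316 = 8.8667171 × 10^9.
Dept III: 3530²·(1 − 132/3530)·321800/132 = 2.924221 × 10^10.
Sum = 3.8108927 × 10^10.

3.8109 × 10^10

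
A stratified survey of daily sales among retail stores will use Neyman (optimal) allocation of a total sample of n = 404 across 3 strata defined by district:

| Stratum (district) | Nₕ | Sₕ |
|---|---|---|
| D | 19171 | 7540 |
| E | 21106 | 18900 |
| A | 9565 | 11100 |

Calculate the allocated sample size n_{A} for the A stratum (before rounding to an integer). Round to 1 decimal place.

66.0

Neyman allocation: nₕ = n·NₕSₕ / Σⱼ NⱼSⱼ.
Σ NⱼSⱼ = 19171·7540 + 21106·18900 + 9565·11100 = 6.4962424 × 10^8.
n_{A} = 404·9565·11100 / (6.4962424 × 10^8) = 66.0.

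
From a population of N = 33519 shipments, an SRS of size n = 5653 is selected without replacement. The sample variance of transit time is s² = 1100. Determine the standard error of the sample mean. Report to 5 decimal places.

0.40221

Under SRS without replacement, Var(ȳ) = (1 − f)·s²/n with f = n/N = 5653/33519 = 0.16865062.
Var(ȳ) = (1 − 0.16865062)·1100/5653 = 0.83134938·0.19458694 = 0.16176974.
SE(ȳ) = √(0.16176974) = 0.40221.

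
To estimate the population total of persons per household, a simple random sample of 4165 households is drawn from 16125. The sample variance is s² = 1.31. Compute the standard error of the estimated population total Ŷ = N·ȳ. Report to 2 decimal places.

Var(Ŷ) = N²·Var(ȳ) = N²·(1 − n/N)·s²/n.
f = 4165/16125 = 0.25829457; Var(ȳ) = 0.74170543·1.31/4165 = 2.332855 × 10^-4.
Var(Ŷ) = 16125² · (2.332855 × 10^-4) = 60657.875.
SE(Ŷ) = √(60657.875) = 246.29.

246.29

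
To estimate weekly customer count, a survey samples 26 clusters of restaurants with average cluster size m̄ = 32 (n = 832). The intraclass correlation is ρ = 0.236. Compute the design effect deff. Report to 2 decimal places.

deff = 1 + (32 − 1)·0.236 = 1 + 7.316 = 8.316.

8.32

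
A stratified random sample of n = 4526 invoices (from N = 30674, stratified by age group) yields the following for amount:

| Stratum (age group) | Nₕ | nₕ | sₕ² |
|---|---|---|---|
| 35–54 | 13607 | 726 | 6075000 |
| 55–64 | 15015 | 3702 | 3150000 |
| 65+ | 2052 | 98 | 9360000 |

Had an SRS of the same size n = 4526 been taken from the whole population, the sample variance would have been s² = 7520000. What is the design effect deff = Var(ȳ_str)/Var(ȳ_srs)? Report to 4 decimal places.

1.4964

Var(ȳ_str) = Σ Wₕ²(1−fₕ)sₕ²/nₕ with Wₕ = Nₕ/30674:
  35–54: (13607/30674)²·(1−726/13607)·6075000/726 = 1558.7656
  55–64: (15015/30674)²·(1−3702/15015)·3150000/3702 = 153.61599
  65+: (2052/30674)²·(1−98/2052)·9360000/98 = 407.01542
  → Var(ȳ_str) = 2119.397.
Var(ȳ_srs) = (1 − 4526/30674)·7520000/4526 = 1416.3525.
deff = 2119.397 / 1416.3525 = 1.4964.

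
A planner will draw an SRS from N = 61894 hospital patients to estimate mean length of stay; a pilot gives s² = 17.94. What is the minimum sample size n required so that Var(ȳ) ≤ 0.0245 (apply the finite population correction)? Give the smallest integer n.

Without fpc, n₀ = s²/D = 17.94/0.0245 = 732.2449.
With fpc, (1 − n/N)·s²/n ≤ D requires n ≥ n₀/(1 + n₀/N) = 732.2449/(1 + 732.2449/61894) = 723.6833.
Rounding up, n = 724.

724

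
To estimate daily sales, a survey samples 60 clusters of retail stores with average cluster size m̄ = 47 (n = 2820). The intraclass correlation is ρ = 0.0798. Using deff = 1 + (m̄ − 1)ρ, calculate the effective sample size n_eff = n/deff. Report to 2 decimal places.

deff = 1 + (47 − 1)·0.0798 = 1 + 3.6708 = 4.6708.
n_eff = 2820 / 4.6708 = 603.75.

603.75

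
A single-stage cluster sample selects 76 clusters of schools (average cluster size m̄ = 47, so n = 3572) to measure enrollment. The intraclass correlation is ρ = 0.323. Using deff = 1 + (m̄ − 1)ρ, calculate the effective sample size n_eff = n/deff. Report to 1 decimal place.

deff = 1 + (47 − 1)·0.323 = 1 + 14.858 = 15.858.
n_eff = 3572 / 15.858 = 225.2.

225.2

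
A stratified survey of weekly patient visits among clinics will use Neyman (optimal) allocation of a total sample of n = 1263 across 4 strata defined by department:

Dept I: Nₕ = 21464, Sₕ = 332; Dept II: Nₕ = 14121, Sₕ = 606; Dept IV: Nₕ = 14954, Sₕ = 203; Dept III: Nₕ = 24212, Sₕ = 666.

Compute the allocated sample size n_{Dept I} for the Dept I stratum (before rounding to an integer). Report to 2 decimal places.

Neyman allocation: nₕ = n·NₕSₕ / Σⱼ NⱼSⱼ.
Σ NⱼSⱼ = 21464·332 + 14121·606 + 14954·203 + 24212·666 = 3.4844228 × 10^7.
n_{Dept I} = 1263·21464·332 / (3.4844228 × 10^7) = 258.30.

258.30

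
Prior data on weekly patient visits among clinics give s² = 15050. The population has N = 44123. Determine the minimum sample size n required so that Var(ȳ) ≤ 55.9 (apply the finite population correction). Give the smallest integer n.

Without fpc, n₀ = s²/D = 15050/55.9 = 269.2308.
With fpc, (1 − n/N)·s²/n ≤ D requires n ≥ n₀/(1 + n₀/N) = 269.2308/(1 + 269.2308/44123) = 267.5980.
Rounding up, n = 268.

268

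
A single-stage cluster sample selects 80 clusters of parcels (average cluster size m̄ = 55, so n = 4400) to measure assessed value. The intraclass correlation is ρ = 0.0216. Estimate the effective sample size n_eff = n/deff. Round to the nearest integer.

2031

deff = 1 + (55 − 1)·0.0216 = 1 + 1.1664 = 2.1664.
n_eff = 4400 / 2.1664 = 2031.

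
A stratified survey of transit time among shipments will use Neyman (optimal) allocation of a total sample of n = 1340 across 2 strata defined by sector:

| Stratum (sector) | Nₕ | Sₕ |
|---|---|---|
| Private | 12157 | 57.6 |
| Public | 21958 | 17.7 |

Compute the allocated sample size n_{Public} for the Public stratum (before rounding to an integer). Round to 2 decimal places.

478.28

Neyman allocation: nₕ = n·NₕSₕ / Σⱼ NⱼSⱼ.
Σ NⱼSⱼ = 12157·57.6 + 21958·17.7 = 1.0888998 × 10^6.
n_{Public} = 1340·21958·17.7 / (1.0888998 × 10^6) = 478.28.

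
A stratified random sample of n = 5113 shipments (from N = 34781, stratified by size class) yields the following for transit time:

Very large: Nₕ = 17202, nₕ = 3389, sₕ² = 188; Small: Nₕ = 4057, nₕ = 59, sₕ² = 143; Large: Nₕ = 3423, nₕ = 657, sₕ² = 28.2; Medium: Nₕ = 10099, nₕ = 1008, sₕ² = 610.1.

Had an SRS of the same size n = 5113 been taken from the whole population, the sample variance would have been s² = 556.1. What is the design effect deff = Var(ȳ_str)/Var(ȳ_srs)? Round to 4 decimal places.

Var(ȳ_str) = Σ Wₕ²(1−fₕ)sₕ²/nₕ with Wₕ = Nₕ/34781:
  Very large: (17202/34781)²·(1−3389/17202)·188/3389 = 0.01089605
  Small: (4057/34781)²·(1−59/4057)·143/59 = 0.032497331
  Large: (3423/34781)²·(1−657/3423)·28.2/657 = 3.3593765 × 10^-4
  Medium: (10099/34781)²·(1−1008/10099)·610.1/1008 = 0.045935283
  → Var(ȳ_str) = 0.089664602.
Var(ȳ_srs) = (1 − 5113/34781)·556.1/5113 = 0.092773365.
deff = 0.089664602 / 0.092773365 = 0.9665.

0.9665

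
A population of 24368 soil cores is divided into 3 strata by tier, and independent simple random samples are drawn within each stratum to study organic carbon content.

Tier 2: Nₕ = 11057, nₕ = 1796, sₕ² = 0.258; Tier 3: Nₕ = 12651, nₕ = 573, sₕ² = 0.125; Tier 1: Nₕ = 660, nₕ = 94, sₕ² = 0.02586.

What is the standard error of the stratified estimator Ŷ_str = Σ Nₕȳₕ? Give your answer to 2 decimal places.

219.42

Var(Ŷ_str) = Σₕ Nₕ²(1 − fₕ)sₕ²/nₕ.
Tier 2: 11057²·(1 − 1796/11057)·0.258/1796 = 14709.861.
Tier 3: 12651²·(1 − 573/12651)·0.125/573 = 33333.067.
Tier 1: 660²·(1 − 94/660)·0.02586/94 = 102.76874.
Sum = 48145.697.
SE = √(48145.697) = 219.42.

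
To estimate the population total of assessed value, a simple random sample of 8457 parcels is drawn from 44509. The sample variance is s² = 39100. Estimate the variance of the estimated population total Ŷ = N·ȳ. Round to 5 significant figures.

7.4189 × 10^9

Var(Ŷ) = N²·Var(ȳ) = N²·(1 − n/N)·s²/n.
f = 8457/44509 = 0.19000652; Var(ȳ) = 0.80999348·39100/8457 = 3.7449149.
Var(Ŷ) = 44509² · 3.7449149 = 7.4188677 × 10^9.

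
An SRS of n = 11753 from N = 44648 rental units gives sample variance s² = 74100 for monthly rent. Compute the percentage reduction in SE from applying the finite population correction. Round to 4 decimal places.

f = n/N = 11753/44648 = 0.26323688.
SE_no-fpc = √(s²/n) = 2.5109308; SE_fpc = √((1−f)s²/n) = 2.1552551.
Ratio = √(1−f) = 0.85834907. Reduction = 100·(1 − 0.85834907) = 14.1651%.

14.1651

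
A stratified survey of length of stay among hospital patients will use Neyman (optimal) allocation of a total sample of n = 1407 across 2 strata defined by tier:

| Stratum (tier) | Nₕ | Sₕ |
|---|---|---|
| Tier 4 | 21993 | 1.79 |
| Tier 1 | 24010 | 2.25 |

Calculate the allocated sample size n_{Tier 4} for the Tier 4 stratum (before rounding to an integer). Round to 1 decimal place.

593.1

Neyman allocation: nₕ = n·NₕSₕ / Σⱼ NⱼSⱼ.
Σ NⱼSⱼ = 21993·1.79 + 24010·2.25 = 93389.97.
n_{Tier 4} = 1407·21993·1.79 / 93389.97 = 593.1.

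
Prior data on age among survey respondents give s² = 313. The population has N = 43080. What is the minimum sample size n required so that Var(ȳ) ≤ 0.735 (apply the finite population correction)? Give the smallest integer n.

Without fpc, n₀ = s²/D = 313/0.735 = 425.8503.
With fpc, (1 − n/N)·s²/n ≤ D requires n ≥ n₀/(1 + n₀/N) = 425.8503/(1 + 425.8503/43080) = 421.6819.
Rounding up, n = 422.

422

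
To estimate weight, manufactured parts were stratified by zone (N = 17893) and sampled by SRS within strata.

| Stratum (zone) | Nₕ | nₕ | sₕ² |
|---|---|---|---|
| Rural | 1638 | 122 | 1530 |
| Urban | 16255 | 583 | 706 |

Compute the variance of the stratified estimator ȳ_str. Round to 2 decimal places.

1.06

Var(ȳ_str) = Σₕ Wₕ²(1 − fₕ)sₕ²/nₕ with Wₕ = Nₕ/N, N = 17893.
Rural: Wₕ = 0.09154418; term = 0.09154418²·(1 − 0.07448107)·1530/122 = 0.097269879.
Urban: Wₕ = 0.90845582; term = 0.90845582²·(1 − 0.03586589)·706/583 = 0.96356545.
Sum = 1.0608353.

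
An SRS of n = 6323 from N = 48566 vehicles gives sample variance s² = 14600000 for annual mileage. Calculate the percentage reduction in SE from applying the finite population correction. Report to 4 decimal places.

f = n/N = 6323/48566 = 0.13019396.
SE_no-fpc = √(s²/n) = 48.052373; SE_fpc = √((1−f)s²/n) = 44.815273.
Ratio = √(1−f) = 0.93263392. Reduction = 100·(1 − 0.93263392) = 6.7366%.

6.7366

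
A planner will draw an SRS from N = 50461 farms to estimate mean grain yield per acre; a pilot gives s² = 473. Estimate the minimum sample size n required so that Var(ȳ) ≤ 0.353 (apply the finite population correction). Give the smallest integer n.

Without fpc, n₀ = s²/D = 473/0.353 = 1339.9433.
With fpc, (1 − n/N)·s²/n ≤ D requires n ≥ n₀/(1 + n₀/N) = 1339.9433/(1 + 1339.9433/50461) = 1305.2828.
Rounding up, n = 1306.

1306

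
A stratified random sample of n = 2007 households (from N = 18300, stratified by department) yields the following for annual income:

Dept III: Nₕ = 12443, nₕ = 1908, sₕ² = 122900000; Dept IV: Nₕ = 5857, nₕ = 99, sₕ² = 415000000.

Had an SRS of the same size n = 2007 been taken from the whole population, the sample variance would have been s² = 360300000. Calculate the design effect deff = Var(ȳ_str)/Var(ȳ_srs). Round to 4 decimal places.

2.7989

Var(ȳ_str) = Σ Wₕ²(1−fₕ)sₕ²/nₕ with Wₕ = Nₕ/18300:
  Dept III: (12443/18300)²·(1−1908/12443)·122900000/1908 = 25213.374
  Dept IV: (5857/18300)²·(1−99/5857)·415000000/99 = 422141.07
  → Var(ȳ_str) = 447354.44.
Var(ȳ_srs) = (1 − 2007/18300)·360300000/2007 = 159833.15.
deff = 447354.44 / 159833.15 = 2.7989.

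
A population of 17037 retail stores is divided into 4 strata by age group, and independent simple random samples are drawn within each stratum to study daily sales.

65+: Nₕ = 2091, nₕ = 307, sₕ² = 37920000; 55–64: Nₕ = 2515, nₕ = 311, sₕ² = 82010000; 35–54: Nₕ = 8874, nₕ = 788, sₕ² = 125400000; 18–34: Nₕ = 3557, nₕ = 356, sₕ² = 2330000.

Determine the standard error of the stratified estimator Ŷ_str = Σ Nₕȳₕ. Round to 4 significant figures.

Var(Ŷ_str) = Σₕ Nₕ²(1 − fₕ)sₕ²/nₕ.
65+: 2091²·(1 − 307/2091)·37920000/307 = 4.6076431 × 10^11.
55–64: 2515²·(1 − 311/2515)·82010000/311 = 1.4616924 × 10^12.
35–54: 8874²·(1 − 788/8874)·125400000/788 = 1.1418906 × 10^13.
18–34: 3557²·(1 − 356/3557)·2330000/356 = 7.4520449 × 10^10.
Sum = 1.3415883 × 10^13.
SE = √(1.3415883 × 10^13) = 3.663 × 10^6.

3.663 × 10^6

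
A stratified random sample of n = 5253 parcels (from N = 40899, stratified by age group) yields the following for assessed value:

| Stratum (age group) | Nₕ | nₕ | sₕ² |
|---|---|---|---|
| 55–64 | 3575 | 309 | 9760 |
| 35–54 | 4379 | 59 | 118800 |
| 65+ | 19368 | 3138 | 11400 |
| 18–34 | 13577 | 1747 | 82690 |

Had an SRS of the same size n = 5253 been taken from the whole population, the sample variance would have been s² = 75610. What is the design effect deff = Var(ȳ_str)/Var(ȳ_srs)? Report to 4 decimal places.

Var(ȳ_str) = Σ Wₕ²(1−fₕ)sₕ²/nₕ with Wₕ = Nₕ/40899:
  55–64: (3575/40899)²·(1−309/3575)·9760/309 = 0.22047441
  35–54: (4379/40899)²·(1−59/4379)·118800/59 = 22.77182
  65+: (19368/40899)²·(1−3138/19368)·11400/3138 = 0.68269988
  18–34: (13577/40899)²·(1−1747/13577)·82690/1747 = 4.5448889
  → Var(ȳ_str) = 28.219883.
Var(ȳ_srs) = (1 − 5253/40899)·75610/5253 = 12.544979.
deff = 28.219883 / 12.544979 = 2.2495.

2.2495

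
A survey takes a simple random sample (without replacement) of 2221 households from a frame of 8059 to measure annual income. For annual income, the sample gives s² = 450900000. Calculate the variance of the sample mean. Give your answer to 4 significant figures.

147100

Under SRS without replacement, Var(ȳ) = (1 − f)·s²/n with f = n/N = 2221/8059 = 0.27559251.
Var(ȳ) = (1 − 0.27559251)·450900000/2221 = 0.72440749·203016.66 = 147066.79.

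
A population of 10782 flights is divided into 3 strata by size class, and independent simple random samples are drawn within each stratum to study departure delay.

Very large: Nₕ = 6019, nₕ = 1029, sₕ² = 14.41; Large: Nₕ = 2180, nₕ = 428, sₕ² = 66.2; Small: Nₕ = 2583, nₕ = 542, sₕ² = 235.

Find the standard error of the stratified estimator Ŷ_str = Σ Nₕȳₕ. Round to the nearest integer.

Var(Ŷ_str) = Σₕ Nₕ²(1 − fₕ)sₕ²/nₕ.
Very large: 6019²·(1 − 1029/6019)·14.41/1029 = 420604.09.
Large: 2180²·(1 − 428/2180)·66.2/428 = 590751.48.
Small: 2583²·(1 − 542/2583)·235/542 = 2.2857882 × 10^6.
Sum = 3.2971438 × 10^6.
SE = √(3.2971438 × 10^6) = 1816.

1816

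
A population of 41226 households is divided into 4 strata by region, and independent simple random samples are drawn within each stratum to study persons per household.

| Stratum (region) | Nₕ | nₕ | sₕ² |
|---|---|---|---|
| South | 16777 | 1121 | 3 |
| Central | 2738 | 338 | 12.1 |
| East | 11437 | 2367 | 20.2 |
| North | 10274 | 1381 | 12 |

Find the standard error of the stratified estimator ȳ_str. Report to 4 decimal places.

Var(ȳ_str) = Σₕ Wₕ²(1 − fₕ)sₕ²/nₕ with Wₕ = Nₕ/N, N = 41226.
South: Wₕ = 0.40695192; term = 0.40695192²·(1 − 0.06681767)·3/1121 = 4.1358841 × 10^-4.
Central: Wₕ = 0.06641440; term = 0.06641440²·(1 − 0.12344777)·12.1/338 = 1.3841111 × 10^-4.
East: Wₕ = 0.27742202; term = 0.27742202²·(1 − 0.20695987)·20.2/2367 = 5.2087093 × 10^-4.
North: Wₕ = 0.24921166; term = 0.24921166²·(1 − 0.13441697)·12/1381 = 4.6712491 × 10^-4.
Sum = 0.0015399954.
SE = √(0.0015399954) = 0.0392.

0.0392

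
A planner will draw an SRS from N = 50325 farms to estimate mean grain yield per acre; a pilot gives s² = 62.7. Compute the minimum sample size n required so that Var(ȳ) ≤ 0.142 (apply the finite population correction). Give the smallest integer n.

Without fpc, n₀ = s²/D = 62.7/0.142 = 441.5493.
With fpc, (1 − n/N)·s²/n ≤ D requires n ≥ n₀/(1 + n₀/N) = 441.5493/(1 + 441.5493/50325) = 437.7089.
Rounding up, n = 438.

438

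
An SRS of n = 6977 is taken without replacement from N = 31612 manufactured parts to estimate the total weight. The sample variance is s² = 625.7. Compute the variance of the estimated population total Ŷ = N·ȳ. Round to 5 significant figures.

Var(Ŷ) = N²·Var(ȳ) = N²·(1 − n/N)·s²/n.
f = 6977/31612 = 0.22070733; Var(ȳ) = 0.77929267·625.7/6977 = 0.069887262.
Var(Ŷ) = 31612² · 0.069887262 = 6.9839637 × 10^7.

6.9840 × 10^7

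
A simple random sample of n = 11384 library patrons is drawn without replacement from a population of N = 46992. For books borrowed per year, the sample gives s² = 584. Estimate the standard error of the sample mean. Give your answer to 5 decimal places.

Under SRS without replacement, Var(ȳ) = (1 − f)·s²/n with f = n/N = 11384/46992 = 0.24225400.
Var(ȳ) = (1 − 0.24225400)·584/11384 = 0.75774600·0.05130007 = 0.038872423.
SE(ȳ) = √(0.038872423) = 0.19716.

0.19716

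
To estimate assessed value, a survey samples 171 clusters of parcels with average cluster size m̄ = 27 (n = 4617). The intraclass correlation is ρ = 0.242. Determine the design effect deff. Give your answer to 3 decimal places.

deff = 1 + (27 − 1)·0.242 = 1 + 6.292 = 7.292.

7.292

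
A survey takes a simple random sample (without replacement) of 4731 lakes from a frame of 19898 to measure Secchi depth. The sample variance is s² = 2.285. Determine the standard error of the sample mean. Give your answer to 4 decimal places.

0.0192

Under SRS without replacement, Var(ȳ) = (1 − f)·s²/n with f = n/N = 4731/19898 = 0.23776259.
Var(ȳ) = (1 − 0.23776259)·2.285/4731 = 0.76223741·4.8298457 × 10^-4 = 3.6814891 × 10^-4.
SE(ȳ) = √(3.6814891 × 10^-4) = 0.0192.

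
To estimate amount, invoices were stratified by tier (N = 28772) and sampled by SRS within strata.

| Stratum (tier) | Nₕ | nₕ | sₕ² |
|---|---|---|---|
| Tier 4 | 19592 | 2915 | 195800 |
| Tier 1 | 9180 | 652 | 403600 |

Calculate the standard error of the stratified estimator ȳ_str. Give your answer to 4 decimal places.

Var(ȳ_str) = Σₕ Wₕ²(1 − fₕ)sₕ²/nₕ with Wₕ = Nₕ/N, N = 28772.
Tier 4: Wₕ = 0.68093980; term = 0.68093980²·(1 − 0.14878522)·195800/2915 = 26.511282.
Tier 1: Wₕ = 0.31906020; term = 0.31906020²·(1 − 0.07102397)·403600/652 = 58.540083.
Sum = 85.051365.
SE = √(85.051365) = 9.2223.

9.2223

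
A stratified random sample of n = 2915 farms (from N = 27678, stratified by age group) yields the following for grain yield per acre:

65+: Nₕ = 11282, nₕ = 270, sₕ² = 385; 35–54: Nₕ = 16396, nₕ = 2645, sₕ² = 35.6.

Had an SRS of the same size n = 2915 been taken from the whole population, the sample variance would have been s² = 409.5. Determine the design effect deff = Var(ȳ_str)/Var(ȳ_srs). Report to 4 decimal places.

1.8714

Var(ȳ_str) = Σ Wₕ²(1−fₕ)sₕ²/nₕ with Wₕ = Nₕ/27678:
  65+: (11282/27678)²·(1−270/11282)·385/270 = 0.23124899
  35–54: (16396/27678)²·(1−2645/16396)·35.6/2645 = 0.003961203
  → Var(ȳ_str) = 0.23521019.
Var(ȳ_srs) = (1 − 2915/27678)·409.5/2915 = 0.12568513.
deff = 0.23521019 / 0.12568513 = 1.8714.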